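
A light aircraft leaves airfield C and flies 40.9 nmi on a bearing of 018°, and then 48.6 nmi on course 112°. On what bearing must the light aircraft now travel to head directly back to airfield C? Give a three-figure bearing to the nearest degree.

Leg 1 (018°, 40.9 nmi): east 40.9 sin 18° = 12.64, north 40.9 cos 18° = 38.90
Leg 2 (112°, 48.6 nmi): east 48.6 sin 112° = 45.06, north 48.6 cos 112° = -18.21
Net displacement: 57.70 east, 20.69 north. Direction back to start is (-57.70, -20.69): bearing = atan2(-57.70, -20.69) mod 360° = 250.27° ≈ 250°.

250°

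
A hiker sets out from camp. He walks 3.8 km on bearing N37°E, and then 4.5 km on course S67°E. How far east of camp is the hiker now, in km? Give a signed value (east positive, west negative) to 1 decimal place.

Leg 1 (N37°E, 3.8 km): east 3.8 sin 37° = 2.29, north 3.8 cos 37° = 3.03
Leg 2 (S67°E, 4.5 km): east 4.5 sin 113° = 4.14, north 4.5 cos 113° = -1.76
Net east component: 6.43 km.

6.4 km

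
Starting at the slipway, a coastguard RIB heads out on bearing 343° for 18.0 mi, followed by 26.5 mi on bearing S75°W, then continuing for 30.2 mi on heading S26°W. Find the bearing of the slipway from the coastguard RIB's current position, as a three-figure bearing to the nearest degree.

Leg 1 (343°, 18.0 mi): east 18.0 sin 343° = -5.26, north 18.0 cos 343° = 17.21
Leg 2 (S75°W, 26.5 mi): east 26.5 sin 255° = -25.60, north 26.5 cos 255° = -6.86
Leg 3 (S26°W, 30.2 mi): east 30.2 sin 206° = -13.24, north 30.2 cos 206° = -27.14
Net displacement: -44.10 east, -16.79 north. Direction back to start is (44.10, 16.79): bearing = atan2(44.10, 16.79) mod 360° = 69.16° ≈ 069°.

069°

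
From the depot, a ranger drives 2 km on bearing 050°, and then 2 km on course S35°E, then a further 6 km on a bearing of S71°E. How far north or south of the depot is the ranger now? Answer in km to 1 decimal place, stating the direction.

2.3 km south

Leg 1 (050°, 2 km): east 2 sin 50° = 1.53, north 2 cos 50° = 1.29
Leg 2 (S35°E, 2 km): east 2 sin 145° = 1.15, north 2 cos 145° = -1.64
Leg 3 (S71°E, 6 km): east 6 sin 109° = 5.67, north 6 cos 109° = -1.95
Net north component: -2.31 km.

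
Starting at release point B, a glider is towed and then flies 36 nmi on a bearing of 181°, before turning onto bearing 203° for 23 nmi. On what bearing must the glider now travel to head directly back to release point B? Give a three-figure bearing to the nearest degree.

Leg 1 (181°, 36 nmi): east 36 sin 181° = -0.63, north 36 cos 181° = -35.99
Leg 2 (203°, 23 nmi): east 23 sin 203° = -8.99, north 23 cos 203° = -21.17
Net displacement: -9.62 east, -57.17 north. Direction back to start is (9.62, 57.17): bearing = atan2(9.62, 57.17) mod 360° = 9.55° ≈ 010°.

010°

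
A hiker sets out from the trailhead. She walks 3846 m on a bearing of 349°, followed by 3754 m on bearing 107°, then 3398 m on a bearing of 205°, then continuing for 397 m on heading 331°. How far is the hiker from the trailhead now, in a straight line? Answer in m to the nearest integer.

Leg 1 (349°, 3846 m): east 3846 sin 349° = -733.85, north 3846 cos 349° = 3775.34
Leg 2 (107°, 3754 m): east 3754 sin 107° = 3589.97, north 3754 cos 107° = -1097.56
Leg 3 (205°, 3398 m): east 3398 sin 205° = -1436.06, north 3398 cos 205° = -3079.63
Leg 4 (331°, 397 m): east 397 sin 331° = -192.47, north 397 cos 331° = 347.22
Net: 1227.59 east, -54.64 north. Distance = √((1227.59)² + (-54.64)²) = 1228.806 m.

1229 m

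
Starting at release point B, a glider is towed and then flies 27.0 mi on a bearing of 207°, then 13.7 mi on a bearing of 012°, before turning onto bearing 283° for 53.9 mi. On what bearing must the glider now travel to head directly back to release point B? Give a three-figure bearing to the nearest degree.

091°

Leg 1 (207°, 27.0 mi): east 27.0 sin 207° = -12.26, north 27.0 cos 207° = -24.06
Leg 2 (012°, 13.7 mi): east 13.7 sin 12° = 2.85, north 13.7 cos 12° = 13.40
Leg 3 (283°, 53.9 mi): east 53.9 sin 283° = -52.52, north 53.9 cos 283° = 12.12
Net displacement: -61.93 east, 1.47 north. Direction back to start is (61.93, -1.47): bearing = atan2(61.93, -1.47) mod 360° = 91.36° ≈ 091°.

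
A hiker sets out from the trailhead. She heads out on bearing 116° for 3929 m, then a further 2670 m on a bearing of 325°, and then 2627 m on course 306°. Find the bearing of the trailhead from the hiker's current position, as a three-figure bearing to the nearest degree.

Leg 1 (116°, 3929 m): east 3929 sin 116° = 3531.36, north 3929 cos 116° = -1722.36
Leg 2 (325°, 2670 m): east 2670 sin 325° = -1531.45, north 2670 cos 325° = 2187.14
Leg 3 (306°, 2627 m): east 2627 sin 306° = -2125.29, north 2627 cos 306° = 1544.11
Net displacement: -125.37 east, 2008.89 north. Direction back to start is (125.37, -2008.89): bearing = atan2(125.37, -2008.89) mod 360° = 176.43° ≈ 176°.

176°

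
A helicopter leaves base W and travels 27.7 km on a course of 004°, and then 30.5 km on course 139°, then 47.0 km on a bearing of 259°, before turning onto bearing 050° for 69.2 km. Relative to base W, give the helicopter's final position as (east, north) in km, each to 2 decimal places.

(28.82, 40.13)

Leg 1 (004°, 27.7 km): east 27.7 sin 4° = 1.93, north 27.7 cos 4° = 27.63
Leg 2 (139°, 30.5 km): east 30.5 sin 139° = 20.01, north 30.5 cos 139° = -23.02
Leg 3 (259°, 47.0 km): east 47.0 sin 259° = -46.14, north 47.0 cos 259° = -8.97
Leg 4 (050°, 69.2 km): east 69.2 sin 50° = 53.01, north 69.2 cos 50° = 44.48
Summing: 28.82 km east, 40.13 km north → (28.82, 40.13).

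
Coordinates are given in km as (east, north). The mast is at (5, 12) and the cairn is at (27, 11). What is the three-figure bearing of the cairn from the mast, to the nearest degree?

093°

Δeast = 27 − 5 = 22.00; Δnorth = 11 − 12 = -1.00.
Bearing = atan2(Δeast, Δnorth) mod 360° = 92.60° ≈ 093°.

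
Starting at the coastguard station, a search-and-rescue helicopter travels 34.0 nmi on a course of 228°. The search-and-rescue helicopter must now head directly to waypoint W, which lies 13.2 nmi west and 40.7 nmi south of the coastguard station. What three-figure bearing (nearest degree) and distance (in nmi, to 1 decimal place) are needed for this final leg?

Leg 1 (228°, 34.0 nmi): east 34.0 sin 228° = -25.27, north 34.0 cos 228° = -22.75
Current position: (-25.27, -22.75). Target: (-13.2, -40.7). Remaining: Δeast = 12.07, Δnorth = -17.95.
Bearing = atan2(12.07, -17.95) mod 360° = 146.09°; distance = √((12.07)² + (-17.95)²) = 21.629 nmi.

146°, 21.6 nmi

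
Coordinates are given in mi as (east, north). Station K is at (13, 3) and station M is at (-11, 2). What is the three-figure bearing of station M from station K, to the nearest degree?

Δeast = -11 − 13 = -24.00; Δnorth = 2 − 3 = -1.00.
Bearing = atan2(Δeast, Δnorth) mod 360° = 267.61° ≈ 268°.

268°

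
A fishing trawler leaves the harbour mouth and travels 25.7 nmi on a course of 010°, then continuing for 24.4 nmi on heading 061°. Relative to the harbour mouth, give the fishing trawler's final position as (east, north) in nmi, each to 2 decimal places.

Leg 1 (010°, 25.7 nmi): east 25.7 sin 10° = 4.46, north 25.7 cos 10° = 25.31
Leg 2 (061°, 24.4 nmi): east 24.4 sin 61° = 21.34, north 24.4 cos 61° = 11.83
Summing: 25.80 nmi east, 37.14 nmi north → (25.80, 37.14).

(25.80, 37.14)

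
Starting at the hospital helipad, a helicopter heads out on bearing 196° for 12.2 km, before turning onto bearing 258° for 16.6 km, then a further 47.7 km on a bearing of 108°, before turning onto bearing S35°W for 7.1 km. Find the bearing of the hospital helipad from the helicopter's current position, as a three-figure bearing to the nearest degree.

329°

Leg 1 (196°, 12.2 km): east 12.2 sin 196° = -3.36, north 12.2 cos 196° = -11.73
Leg 2 (258°, 16.6 km): east 16.6 sin 258° = -16.24, north 16.6 cos 258° = -3.45
Leg 3 (108°, 47.7 km): east 47.7 sin 108° = 45.37, north 47.7 cos 108° = -14.74
Leg 4 (S35°W, 7.1 km): east 7.1 sin 215° = -4.07, north 7.1 cos 215° = -5.82
Net displacement: 21.69 east, -35.73 north. Direction back to start is (-21.69, 35.73): bearing = atan2(-21.69, 35.73) mod 360° = 328.74° ≈ 329°.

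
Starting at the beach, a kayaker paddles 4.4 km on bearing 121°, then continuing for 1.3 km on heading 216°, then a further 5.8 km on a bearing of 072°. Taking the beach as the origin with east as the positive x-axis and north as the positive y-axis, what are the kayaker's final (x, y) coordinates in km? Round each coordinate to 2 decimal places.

Leg 1 (121°, 4.4 km): east 4.4 sin 121° = 3.77, north 4.4 cos 121° = -2.27
Leg 2 (216°, 1.3 km): east 1.3 sin 216° = -0.76, north 1.3 cos 216° = -1.05
Leg 3 (072°, 5.8 km): east 5.8 sin 72° = 5.52, north 5.8 cos 72° = 1.79
Summing: 8.52 km east, -1.53 km north → (8.52, -1.53).

(8.52, -1.53)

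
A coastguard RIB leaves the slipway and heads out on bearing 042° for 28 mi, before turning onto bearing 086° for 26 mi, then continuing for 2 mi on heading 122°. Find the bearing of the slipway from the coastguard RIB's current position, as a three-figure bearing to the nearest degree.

Leg 1 (042°, 28 mi): east 28 sin 42° = 18.74, north 28 cos 42° = 20.81
Leg 2 (086°, 26 mi): east 26 sin 86° = 25.94, north 26 cos 86° = 1.81
Leg 3 (122°, 2 mi): east 2 sin 122° = 1.70, north 2 cos 122° = -1.06
Net displacement: 46.37 east, 21.56 north. Direction back to start is (-46.37, -21.56): bearing = atan2(-46.37, -21.56) mod 360° = 245.06° ≈ 245°.

245°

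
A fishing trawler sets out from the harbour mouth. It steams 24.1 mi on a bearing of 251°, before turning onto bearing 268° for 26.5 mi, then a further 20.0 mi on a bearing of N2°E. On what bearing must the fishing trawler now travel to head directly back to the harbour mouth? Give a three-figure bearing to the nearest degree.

103°

Leg 1 (251°, 24.1 mi): east 24.1 sin 251° = -22.79, north 24.1 cos 251° = -7.85
Leg 2 (268°, 26.5 mi): east 26.5 sin 268° = -26.48, north 26.5 cos 268° = -0.92
Leg 3 (N2°E, 20.0 mi): east 20.0 sin 2° = 0.70, north 20.0 cos 2° = 19.99
Net displacement: -48.57 east, 11.22 north. Direction back to start is (48.57, -11.22): bearing = atan2(48.57, -11.22) mod 360° = 103.00° ≈ 103°.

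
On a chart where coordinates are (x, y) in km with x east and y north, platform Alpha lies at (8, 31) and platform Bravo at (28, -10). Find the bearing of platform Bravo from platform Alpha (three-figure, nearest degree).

Δeast = 28 − 8 = 20.00; Δnorth = -10 − 31 = -41.00.
Bearing = atan2(Δeast, Δnorth) mod 360° = 154.00° ≈ 154°.

154°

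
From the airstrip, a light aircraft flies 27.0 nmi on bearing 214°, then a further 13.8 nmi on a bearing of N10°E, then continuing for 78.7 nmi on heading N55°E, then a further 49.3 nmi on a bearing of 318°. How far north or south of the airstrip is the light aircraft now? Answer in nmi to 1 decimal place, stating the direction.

Leg 1 (214°, 27.0 nmi): east 27.0 sin 214° = -15.10, north 27.0 cos 214° = -22.38
Leg 2 (N10°E, 13.8 nmi): east 13.8 sin 10° = 2.40, north 13.8 cos 10° = 13.59
Leg 3 (N55°E, 78.7 nmi): east 78.7 sin 55° = 64.47, north 78.7 cos 55° = 45.14
Leg 4 (318°, 49.3 nmi): east 49.3 sin 318° = -32.99, north 49.3 cos 318° = 36.64
Net north component: 72.98 nmi.

73.0 nmi north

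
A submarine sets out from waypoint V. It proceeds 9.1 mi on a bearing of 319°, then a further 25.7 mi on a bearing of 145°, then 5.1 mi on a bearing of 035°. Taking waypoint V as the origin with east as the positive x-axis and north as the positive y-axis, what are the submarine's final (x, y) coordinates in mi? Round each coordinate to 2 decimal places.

(11.70, -10.01)

Leg 1 (319°, 9.1 mi): east 9.1 sin 319° = -5.97, north 9.1 cos 319° = 6.87
Leg 2 (145°, 25.7 mi): east 25.7 sin 145° = 14.74, north 25.7 cos 145° = -21.05
Leg 3 (035°, 5.1 mi): east 5.1 sin 35° = 2.93, north 5.1 cos 35° = 4.18
Summing: 11.70 mi east, -10.01 mi north → (11.70, -10.01).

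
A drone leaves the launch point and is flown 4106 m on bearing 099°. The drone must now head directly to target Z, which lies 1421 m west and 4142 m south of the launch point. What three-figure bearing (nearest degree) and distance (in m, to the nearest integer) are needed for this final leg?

237°, 6499 m

Leg 1 (099°, 4106 m): east 4106 sin 99° = 4055.45, north 4106 cos 99° = -642.32
Current position: (4055.45, -642.32). Target: (-1421, -4142). Remaining: Δeast = -5476.45, Δnorth = -3499.68.
Bearing = atan2(-5476.45, -3499.68) mod 360° = 237.42°; distance = √((-5476.45)² + (-3499.68)²) = 6499.173 m.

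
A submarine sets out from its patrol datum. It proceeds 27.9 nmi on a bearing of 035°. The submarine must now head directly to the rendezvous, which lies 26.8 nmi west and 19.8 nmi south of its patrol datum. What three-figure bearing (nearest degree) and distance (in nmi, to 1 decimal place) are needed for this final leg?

Leg 1 (035°, 27.9 nmi): east 27.9 sin 35° = 16.00, north 27.9 cos 35° = 22.85
Current position: (16.00, 22.85). Target: (-26.8, -19.8). Remaining: Δeast = -42.80, Δnorth = -42.65.
Bearing = atan2(-42.80, -42.65) mod 360° = 225.10°; distance = √((-42.80)² + (-42.65)²) = 60.427 nmi.

225°, 60.4 nmi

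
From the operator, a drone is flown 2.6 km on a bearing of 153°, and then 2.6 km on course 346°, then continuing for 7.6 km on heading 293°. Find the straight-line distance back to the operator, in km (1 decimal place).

7.2 km

Leg 1 (153°, 2.6 km): east 2.6 sin 153° = 1.18, north 2.6 cos 153° = -2.32
Leg 2 (346°, 2.6 km): east 2.6 sin 346° = -0.63, north 2.6 cos 346° = 2.52
Leg 3 (293°, 7.6 km): east 7.6 sin 293° = -7.00, north 7.6 cos 293° = 2.97
Net: -6.44 east, 3.18 north. Distance = √((-6.44)² + (3.18)²) = 7.184 km.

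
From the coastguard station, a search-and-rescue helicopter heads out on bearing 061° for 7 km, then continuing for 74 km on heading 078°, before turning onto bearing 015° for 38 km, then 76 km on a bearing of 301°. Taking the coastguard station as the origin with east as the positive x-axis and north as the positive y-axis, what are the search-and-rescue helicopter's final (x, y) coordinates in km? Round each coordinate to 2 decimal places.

Leg 1 (061°, 7 km): east 7 sin 61° = 6.12, north 7 cos 61° = 3.39
Leg 2 (078°, 74 km): east 74 sin 78° = 72.38, north 74 cos 78° = 15.39
Leg 3 (015°, 38 km): east 38 sin 15° = 9.84, north 38 cos 15° = 36.71
Leg 4 (301°, 76 km): east 76 sin 301° = -65.14, north 76 cos 301° = 39.14
Summing: 23.20 km east, 94.63 km north → (23.20, 94.63).

(23.20, 94.63)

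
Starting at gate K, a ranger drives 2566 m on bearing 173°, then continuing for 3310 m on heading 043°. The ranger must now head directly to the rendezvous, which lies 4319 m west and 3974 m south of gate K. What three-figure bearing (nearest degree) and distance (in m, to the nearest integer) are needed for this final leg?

Leg 1 (173°, 2566 m): east 2566 sin 173° = 312.72, north 2566 cos 173° = -2546.87
Leg 2 (043°, 3310 m): east 3310 sin 43° = 2257.41, north 3310 cos 43° = 2420.78
Current position: (2570.13, -126.09). Target: (-4319, -3974). Remaining: Δeast = -6889.13, Δnorth = -3847.91.
Bearing = atan2(-6889.13, -3847.91) mod 360° = 240.81°; distance = √((-6889.13)² + (-3847.91)²) = 7890.914 m.

241°, 7891 m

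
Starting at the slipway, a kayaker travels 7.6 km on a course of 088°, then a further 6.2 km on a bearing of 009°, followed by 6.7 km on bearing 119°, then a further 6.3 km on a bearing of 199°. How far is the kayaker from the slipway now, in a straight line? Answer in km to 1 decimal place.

Leg 1 (088°, 7.6 km): east 7.6 sin 88° = 7.60, north 7.6 cos 88° = 0.27
Leg 2 (009°, 6.2 km): east 6.2 sin 9° = 0.97, north 6.2 cos 9° = 6.12
Leg 3 (119°, 6.7 km): east 6.7 sin 119° = 5.86, north 6.7 cos 119° = -3.25
Leg 4 (199°, 6.3 km): east 6.3 sin 199° = -2.05, north 6.3 cos 199° = -5.96
Net: 12.37 east, -2.82 north. Distance = √((12.37)² + (-2.82)²) = 12.691 km.

12.7 km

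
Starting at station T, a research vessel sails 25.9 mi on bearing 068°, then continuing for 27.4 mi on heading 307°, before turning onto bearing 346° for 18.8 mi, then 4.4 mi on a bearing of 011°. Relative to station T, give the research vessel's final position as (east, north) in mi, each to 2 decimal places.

Leg 1 (068°, 25.9 mi): east 25.9 sin 68° = 24.01, north 25.9 cos 68° = 9.70
Leg 2 (307°, 27.4 mi): east 27.4 sin 307° = -21.88, north 27.4 cos 307° = 16.49
Leg 3 (346°, 18.8 mi): east 18.8 sin 346° = -4.55, north 18.8 cos 346° = 18.24
Leg 4 (011°, 4.4 mi): east 4.4 sin 11° = 0.84, north 4.4 cos 11° = 4.32
Summing: -1.58 mi east, 48.75 mi north → (-1.58, 48.75).

(-1.58, 48.75)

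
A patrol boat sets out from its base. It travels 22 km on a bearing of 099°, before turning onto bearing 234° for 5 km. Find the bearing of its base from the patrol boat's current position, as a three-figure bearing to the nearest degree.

290°

Leg 1 (099°, 22 km): east 22 sin 99° = 21.73, north 22 cos 99° = -3.44
Leg 2 (234°, 5 km): east 5 sin 234° = -4.05, north 5 cos 234° = -2.94
Net displacement: 17.68 east, -6.38 north. Direction back to start is (-17.68, 6.38): bearing = atan2(-17.68, 6.38) mod 360° = 289.84° ≈ 290°.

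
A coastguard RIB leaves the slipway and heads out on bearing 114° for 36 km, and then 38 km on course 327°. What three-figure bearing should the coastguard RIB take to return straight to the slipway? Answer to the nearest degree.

Leg 1 (114°, 36 km): east 36 sin 114° = 32.89, north 36 cos 114° = -14.64
Leg 2 (327°, 38 km): east 38 sin 327° = -20.70, north 38 cos 327° = 31.87
Net displacement: 12.19 east, 17.23 north. Direction back to start is (-12.19, -17.23): bearing = atan2(-12.19, -17.23) mod 360° = 215.29° ≈ 215°.

215°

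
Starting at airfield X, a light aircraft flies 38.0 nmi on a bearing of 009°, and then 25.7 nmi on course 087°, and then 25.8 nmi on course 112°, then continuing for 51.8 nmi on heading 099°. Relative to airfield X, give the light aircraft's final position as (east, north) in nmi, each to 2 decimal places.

(106.69, 21.11)

Leg 1 (009°, 38.0 nmi): east 38.0 sin 9° = 5.94, north 38.0 cos 9° = 37.53
Leg 2 (087°, 25.7 nmi): east 25.7 sin 87° = 25.66, north 25.7 cos 87° = 1.35
Leg 3 (112°, 25.8 nmi): east 25.8 sin 112° = 23.92, north 25.8 cos 112° = -9.66
Leg 4 (099°, 51.8 nmi): east 51.8 sin 99° = 51.16, north 51.8 cos 99° = -8.10
Summing: 106.69 nmi east, 21.11 nmi north → (106.69, 21.11).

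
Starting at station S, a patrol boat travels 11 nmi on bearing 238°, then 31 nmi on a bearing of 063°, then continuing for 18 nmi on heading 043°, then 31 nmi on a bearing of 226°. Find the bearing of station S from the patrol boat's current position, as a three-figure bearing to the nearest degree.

Leg 1 (238°, 11 nmi): east 11 sin 238° = -9.33, north 11 cos 238° = -5.83
Leg 2 (063°, 31 nmi): east 31 sin 63° = 27.62, north 31 cos 63° = 14.07
Leg 3 (043°, 18 nmi): east 18 sin 43° = 12.28, north 18 cos 43° = 13.16
Leg 4 (226°, 31 nmi): east 31 sin 226° = -22.30, north 31 cos 226° = -21.53
Net displacement: 8.27 east, -0.13 north. Direction back to start is (-8.27, 0.13): bearing = atan2(-8.27, 0.13) mod 360° = 270.87° ≈ 271°.

271°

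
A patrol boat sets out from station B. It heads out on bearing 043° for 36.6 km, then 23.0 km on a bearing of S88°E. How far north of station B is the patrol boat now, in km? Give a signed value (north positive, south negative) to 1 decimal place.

Leg 1 (043°, 36.6 km): east 36.6 sin 43° = 24.96, north 36.6 cos 43° = 26.77
Leg 2 (S88°E, 23.0 km): east 23.0 sin 92° = 22.99, north 23.0 cos 92° = -0.80
Net north component: 25.96 km.

26.0 km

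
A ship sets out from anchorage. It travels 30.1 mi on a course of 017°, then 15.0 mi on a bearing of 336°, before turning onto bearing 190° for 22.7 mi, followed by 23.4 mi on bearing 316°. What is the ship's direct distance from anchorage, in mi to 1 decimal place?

Leg 1 (017°, 30.1 mi): east 30.1 sin 17° = 8.80, north 30.1 cos 17° = 28.78
Leg 2 (336°, 15.0 mi): east 15.0 sin 336° = -6.10, north 15.0 cos 336° = 13.70
Leg 3 (190°, 22.7 mi): east 22.7 sin 190° = -3.94, north 22.7 cos 190° = -22.36
Leg 4 (316°, 23.4 mi): east 23.4 sin 316° = -16.26, north 23.4 cos 316° = 16.83
Net: -17.50 east, 36.97 north. Distance = √((-17.50)² + (36.97)²) = 40.897 mi.

40.9 mi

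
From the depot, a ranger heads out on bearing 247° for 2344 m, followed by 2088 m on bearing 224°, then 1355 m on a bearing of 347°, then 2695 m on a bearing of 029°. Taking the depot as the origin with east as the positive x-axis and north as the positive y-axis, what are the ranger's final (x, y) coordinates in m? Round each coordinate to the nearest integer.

Leg 1 (247°, 2344 m): east 2344 sin 247° = -2157.66, north 2344 cos 247° = -915.87
Leg 2 (224°, 2088 m): east 2088 sin 224° = -1450.45, north 2088 cos 224° = -1501.98
Leg 3 (347°, 1355 m): east 1355 sin 347° = -304.81, north 1355 cos 347° = 1320.27
Leg 4 (029°, 2695 m): east 2695 sin 29° = 1306.56, north 2695 cos 29° = 2357.10
Summing: -2606.36 m east, 1259.52 m north → (-2606, 1260).

(-2606, 1260)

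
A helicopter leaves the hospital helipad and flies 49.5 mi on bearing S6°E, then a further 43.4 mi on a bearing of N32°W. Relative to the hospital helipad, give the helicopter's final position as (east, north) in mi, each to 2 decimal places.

Leg 1 (S6°E, 49.5 mi): east 49.5 sin 174° = 5.17, north 49.5 cos 174° = -49.23
Leg 2 (N32°W, 43.4 mi): east 43.4 sin 328° = -23.00, north 43.4 cos 328° = 36.81
Summing: -17.82 mi east, -12.42 mi north → (-17.82, -12.42).

(-17.82, -12.42)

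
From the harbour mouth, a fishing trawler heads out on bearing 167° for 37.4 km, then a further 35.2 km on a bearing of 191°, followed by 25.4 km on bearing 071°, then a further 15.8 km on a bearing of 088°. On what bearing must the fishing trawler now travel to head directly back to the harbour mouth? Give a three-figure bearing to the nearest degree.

326°

Leg 1 (167°, 37.4 km): east 37.4 sin 167° = 8.41, north 37.4 cos 167° = -36.44
Leg 2 (191°, 35.2 km): east 35.2 sin 191° = -6.72, north 35.2 cos 191° = -34.55
Leg 3 (071°, 25.4 km): east 25.4 sin 71° = 24.02, north 25.4 cos 71° = 8.27
Leg 4 (088°, 15.8 km): east 15.8 sin 88° = 15.79, north 15.8 cos 88° = 0.55
Net displacement: 41.50 east, -62.17 north. Direction back to start is (-41.50, 62.17): bearing = atan2(-41.50, 62.17) mod 360° = 326.28° ≈ 326°.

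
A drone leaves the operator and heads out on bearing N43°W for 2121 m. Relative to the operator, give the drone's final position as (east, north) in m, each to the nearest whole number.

(-1447, 1551)

Leg 1 (N43°W, 2121 m): east 2121 sin 317° = -1446.52, north 2121 cos 317° = 1551.20
Summing: -1446.52 m east, 1551.20 m north → (-1447, 1551).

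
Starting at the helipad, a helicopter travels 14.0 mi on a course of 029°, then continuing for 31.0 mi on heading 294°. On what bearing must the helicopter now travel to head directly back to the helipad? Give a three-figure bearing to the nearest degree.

139°

Leg 1 (029°, 14.0 mi): east 14.0 sin 29° = 6.79, north 14.0 cos 29° = 12.24
Leg 2 (294°, 31.0 mi): east 31.0 sin 294° = -28.32, north 31.0 cos 294° = 12.61
Net displacement: -21.53 east, 24.85 north. Direction back to start is (21.53, -24.85): bearing = atan2(21.53, -24.85) mod 360° = 139.10° ≈ 139°.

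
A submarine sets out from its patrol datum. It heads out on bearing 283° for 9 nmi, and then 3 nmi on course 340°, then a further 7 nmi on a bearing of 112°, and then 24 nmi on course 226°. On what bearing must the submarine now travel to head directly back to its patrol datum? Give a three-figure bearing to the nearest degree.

Leg 1 (283°, 9 nmi): east 9 sin 283° = -8.77, north 9 cos 283° = 2.02
Leg 2 (340°, 3 nmi): east 3 sin 340° = -1.03, north 3 cos 340° = 2.82
Leg 3 (112°, 7 nmi): east 7 sin 112° = 6.49, north 7 cos 112° = -2.62
Leg 4 (226°, 24 nmi): east 24 sin 226° = -17.26, north 24 cos 226° = -16.67
Net displacement: -20.57 east, -14.45 north. Direction back to start is (20.57, 14.45): bearing = atan2(20.57, 14.45) mod 360° = 54.91° ≈ 055°.

055°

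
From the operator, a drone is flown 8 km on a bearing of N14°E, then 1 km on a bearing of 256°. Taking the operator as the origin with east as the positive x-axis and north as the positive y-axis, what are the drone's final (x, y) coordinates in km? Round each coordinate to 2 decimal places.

(0.97, 7.52)

Leg 1 (N14°E, 8 km): east 8 sin 14° = 1.94, north 8 cos 14° = 7.76
Leg 2 (256°, 1 km): east 1 sin 256° = -0.97, north 1 cos 256° = -0.24
Summing: 0.97 km east, 7.52 km north → (0.97, 7.52).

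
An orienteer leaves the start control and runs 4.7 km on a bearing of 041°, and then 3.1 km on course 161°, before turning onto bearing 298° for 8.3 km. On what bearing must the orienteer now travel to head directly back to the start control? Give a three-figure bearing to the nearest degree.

144°

Leg 1 (041°, 4.7 km): east 4.7 sin 41° = 3.08, north 4.7 cos 41° = 3.55
Leg 2 (161°, 3.1 km): east 3.1 sin 161° = 1.01, north 3.1 cos 161° = -2.93
Leg 3 (298°, 8.3 km): east 8.3 sin 298° = -7.33, north 8.3 cos 298° = 3.90
Net displacement: -3.24 east, 4.51 north. Direction back to start is (3.24, -4.51): bearing = atan2(3.24, -4.51) mod 360° = 144.36° ≈ 144°.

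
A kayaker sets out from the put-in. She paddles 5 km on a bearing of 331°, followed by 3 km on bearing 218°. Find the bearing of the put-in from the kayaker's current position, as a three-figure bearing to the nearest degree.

Leg 1 (331°, 5 km): east 5 sin 331° = -2.42, north 5 cos 331° = 4.37
Leg 2 (218°, 3 km): east 3 sin 218° = -1.85, north 3 cos 218° = -2.36
Net displacement: -4.27 east, 2.01 north. Direction back to start is (4.27, -2.01): bearing = atan2(4.27, -2.01) mod 360° = 115.19° ≈ 115°.

115°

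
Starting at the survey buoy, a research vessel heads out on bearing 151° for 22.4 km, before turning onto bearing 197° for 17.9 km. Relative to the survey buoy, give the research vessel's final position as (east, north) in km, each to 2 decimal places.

Leg 1 (151°, 22.4 km): east 22.4 sin 151° = 10.86, north 22.4 cos 151° = -19.59
Leg 2 (197°, 17.9 km): east 17.9 sin 197° = -5.23, north 17.9 cos 197° = -17.12
Summing: 5.63 km east, -36.71 km north → (5.63, -36.71).

(5.63, -36.71)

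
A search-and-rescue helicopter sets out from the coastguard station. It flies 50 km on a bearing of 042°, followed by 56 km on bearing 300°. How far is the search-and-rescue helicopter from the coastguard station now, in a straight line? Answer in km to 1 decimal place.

Leg 1 (042°, 50 km): east 50 sin 42° = 33.46, north 50 cos 42° = 37.16
Leg 2 (300°, 56 km): east 56 sin 300° = -48.50, north 56 cos 300° = 28.00
Net: -15.04 east, 65.16 north. Distance = √((-15.04)² + (65.16)²) = 66.871 km.

66.9 km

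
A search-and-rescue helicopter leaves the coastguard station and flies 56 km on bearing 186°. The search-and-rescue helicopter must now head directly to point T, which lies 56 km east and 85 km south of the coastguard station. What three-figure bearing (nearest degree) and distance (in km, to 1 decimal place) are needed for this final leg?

115°, 68.4 km

Leg 1 (186°, 56 km): east 56 sin 186° = -5.85, north 56 cos 186° = -55.69
Current position: (-5.85, -55.69). Target: (56, -85). Remaining: Δeast = 61.85, Δnorth = -29.31.
Bearing = atan2(61.85, -29.31) mod 360° = 115.35°; distance = √((61.85)² + (-29.31)²) = 68.445 km.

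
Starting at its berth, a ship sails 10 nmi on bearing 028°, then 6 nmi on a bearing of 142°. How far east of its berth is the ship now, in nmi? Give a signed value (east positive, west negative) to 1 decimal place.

Leg 1 (028°, 10 nmi): east 10 sin 28° = 4.69, north 10 cos 28° = 8.83
Leg 2 (142°, 6 nmi): east 6 sin 142° = 3.69, north 6 cos 142° = -4.73
Net east component: 8.39 nmi.

8.4 nmi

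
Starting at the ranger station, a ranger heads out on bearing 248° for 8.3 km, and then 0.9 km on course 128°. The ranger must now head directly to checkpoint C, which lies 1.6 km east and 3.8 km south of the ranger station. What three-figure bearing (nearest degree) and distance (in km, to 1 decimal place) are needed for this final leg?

091°, 8.6 km

Leg 1 (248°, 8.3 km): east 8.3 sin 248° = -7.70, north 8.3 cos 248° = -3.11
Leg 2 (128°, 0.9 km): east 0.9 sin 128° = 0.71, north 0.9 cos 128° = -0.55
Current position: (-6.99, -3.66). Target: (1.6, -3.8). Remaining: Δeast = 8.59, Δnorth = -0.14.
Bearing = atan2(8.59, -0.14) mod 360° = 90.91°; distance = √((8.59)² + (-0.14)²) = 8.588 km.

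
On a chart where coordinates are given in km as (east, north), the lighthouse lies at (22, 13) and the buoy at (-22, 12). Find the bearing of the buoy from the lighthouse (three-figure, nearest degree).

269°

Δeast = -22 − 22 = -44.00; Δnorth = 12 − 13 = -1.00.
Bearing = atan2(Δeast, Δnorth) mod 360° = 268.70° ≈ 269°.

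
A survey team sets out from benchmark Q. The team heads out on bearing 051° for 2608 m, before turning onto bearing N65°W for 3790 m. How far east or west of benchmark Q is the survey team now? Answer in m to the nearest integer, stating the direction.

1408 m west

Leg 1 (051°, 2608 m): east 2608 sin 51° = 2026.80, north 2608 cos 51° = 1641.27
Leg 2 (N65°W, 3790 m): east 3790 sin 295° = -3434.91, north 3790 cos 295° = 1601.72
Net east component: -1408.11 m.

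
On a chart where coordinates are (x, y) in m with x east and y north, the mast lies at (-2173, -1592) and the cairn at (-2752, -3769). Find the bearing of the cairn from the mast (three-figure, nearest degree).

Δeast = -2752 − -2173 = -579.00; Δnorth = -3769 − -1592 = -2177.00.
Bearing = atan2(Δeast, Δnorth) mod 360° = 194.89° ≈ 195°.

195°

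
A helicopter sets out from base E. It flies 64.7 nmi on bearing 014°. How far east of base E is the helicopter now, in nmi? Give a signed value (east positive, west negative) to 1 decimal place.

Leg 1 (014°, 64.7 nmi): east 64.7 sin 14° = 15.65, north 64.7 cos 14° = 62.78
Net east component: 15.65 nmi.

15.7 nmi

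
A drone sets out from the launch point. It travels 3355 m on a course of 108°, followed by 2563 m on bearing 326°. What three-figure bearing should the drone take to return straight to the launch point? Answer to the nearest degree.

238°

Leg 1 (108°, 3355 m): east 3355 sin 108° = 3190.79, north 3355 cos 108° = -1036.75
Leg 2 (326°, 2563 m): east 2563 sin 326° = -1433.21, north 2563 cos 326° = 2124.82
Net displacement: 1757.58 east, 1088.07 north. Direction back to start is (-1757.58, -1088.07): bearing = atan2(-1757.58, -1088.07) mod 360° = 238.24° ≈ 238°.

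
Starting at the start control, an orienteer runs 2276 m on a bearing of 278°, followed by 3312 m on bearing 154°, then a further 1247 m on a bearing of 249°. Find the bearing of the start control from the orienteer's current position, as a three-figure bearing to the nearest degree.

Leg 1 (278°, 2276 m): east 2276 sin 278° = -2253.85, north 2276 cos 278° = 316.76
Leg 2 (154°, 3312 m): east 3312 sin 154° = 1451.89, north 3312 cos 154° = -2976.81
Leg 3 (249°, 1247 m): east 1247 sin 249° = -1164.17, north 1247 cos 249° = -446.88
Net displacement: -1966.14 east, -3106.93 north. Direction back to start is (1966.14, 3106.93): bearing = atan2(1966.14, 3106.93) mod 360° = 32.33° ≈ 032°.

032°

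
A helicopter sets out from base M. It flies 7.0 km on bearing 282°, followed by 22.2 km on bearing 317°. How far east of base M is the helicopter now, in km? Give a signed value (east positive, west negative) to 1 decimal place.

-22.0 km

Leg 1 (282°, 7.0 km): east 7.0 sin 282° = -6.85, north 7.0 cos 282° = 1.46
Leg 2 (317°, 22.2 km): east 22.2 sin 317° = -15.14, north 22.2 cos 317° = 16.24
Net east component: -21.99 km.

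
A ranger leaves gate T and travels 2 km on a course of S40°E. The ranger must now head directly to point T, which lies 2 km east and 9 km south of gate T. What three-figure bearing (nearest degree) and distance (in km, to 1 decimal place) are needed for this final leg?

Leg 1 (S40°E, 2 km): east 2 sin 140° = 1.29, north 2 cos 140° = -1.53
Current position: (1.29, -1.53). Target: (2, -9). Remaining: Δeast = 0.71, Δnorth = -7.47.
Bearing = atan2(0.71, -7.47) mod 360° = 174.54°; distance = √((0.71)² + (-7.47)²) = 7.502 km.

175°, 7.5 km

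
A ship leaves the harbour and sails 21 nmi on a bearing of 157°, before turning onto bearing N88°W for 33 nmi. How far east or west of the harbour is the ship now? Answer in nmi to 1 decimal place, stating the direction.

Leg 1 (157°, 21 nmi): east 21 sin 157° = 8.21, north 21 cos 157° = -19.33
Leg 2 (N88°W, 33 nmi): east 33 sin 272° = -32.98, north 33 cos 272° = 1.15
Net east component: -24.77 nmi.

24.8 nmi west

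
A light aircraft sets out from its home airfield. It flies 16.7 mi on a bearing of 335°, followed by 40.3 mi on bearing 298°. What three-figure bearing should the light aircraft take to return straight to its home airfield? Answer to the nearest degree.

129°

Leg 1 (335°, 16.7 mi): east 16.7 sin 335° = -7.06, north 16.7 cos 335° = 15.14
Leg 2 (298°, 40.3 mi): east 40.3 sin 298° = -35.58, north 40.3 cos 298° = 18.92
Net displacement: -42.64 east, 34.06 north. Direction back to start is (42.64, -34.06): bearing = atan2(42.64, -34.06) mod 360° = 128.61° ≈ 129°.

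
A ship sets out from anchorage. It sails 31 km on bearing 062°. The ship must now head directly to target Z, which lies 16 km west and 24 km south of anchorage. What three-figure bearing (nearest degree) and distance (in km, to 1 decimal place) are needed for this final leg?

228°, 58.0 km

Leg 1 (062°, 31 km): east 31 sin 62° = 27.37, north 31 cos 62° = 14.55
Current position: (27.37, 14.55). Target: (-16, -24). Remaining: Δeast = -43.37, Δnorth = -38.55.
Bearing = atan2(-43.37, -38.55) mod 360° = 228.37°; distance = √((-43.37)² + (-38.55)²) = 58.030 km.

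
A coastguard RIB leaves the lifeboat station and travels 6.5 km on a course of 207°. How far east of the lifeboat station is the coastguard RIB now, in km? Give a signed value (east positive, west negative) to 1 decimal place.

Leg 1 (207°, 6.5 km): east 6.5 sin 207° = -2.95, north 6.5 cos 207° = -5.79
Net east component: -2.95 km.

-3.0 km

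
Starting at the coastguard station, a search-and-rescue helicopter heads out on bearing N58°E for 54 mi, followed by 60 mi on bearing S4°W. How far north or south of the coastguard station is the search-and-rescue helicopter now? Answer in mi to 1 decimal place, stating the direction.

Leg 1 (N58°E, 54 mi): east 54 sin 58° = 45.79, north 54 cos 58° = 28.62
Leg 2 (S4°W, 60 mi): east 60 sin 184° = -4.19, north 60 cos 184° = -59.85
Net north component: -31.24 mi.

31.2 mi south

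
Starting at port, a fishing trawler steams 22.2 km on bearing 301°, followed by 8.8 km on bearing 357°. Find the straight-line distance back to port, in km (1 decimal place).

28.1 km

Leg 1 (301°, 22.2 km): east 22.2 sin 301° = -19.03, north 22.2 cos 301° = 11.43
Leg 2 (357°, 8.8 km): east 8.8 sin 357° = -0.46, north 8.8 cos 357° = 8.79
Net: -19.49 east, 20.22 north. Distance = √((-19.49)² + (20.22)²) = 28.085 km.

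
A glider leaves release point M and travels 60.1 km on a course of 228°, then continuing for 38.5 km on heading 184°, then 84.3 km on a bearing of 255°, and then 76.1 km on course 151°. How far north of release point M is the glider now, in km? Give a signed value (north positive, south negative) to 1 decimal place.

Leg 1 (228°, 60.1 km): east 60.1 sin 228° = -44.66, north 60.1 cos 228° = -40.21
Leg 2 (184°, 38.5 km): east 38.5 sin 184° = -2.69, north 38.5 cos 184° = -38.41
Leg 3 (255°, 84.3 km): east 84.3 sin 255° = -81.43, north 84.3 cos 255° = -21.82
Leg 4 (151°, 76.1 km): east 76.1 sin 151° = 36.89, north 76.1 cos 151° = -66.56
Net north component: -167.00 km.

-167.0 km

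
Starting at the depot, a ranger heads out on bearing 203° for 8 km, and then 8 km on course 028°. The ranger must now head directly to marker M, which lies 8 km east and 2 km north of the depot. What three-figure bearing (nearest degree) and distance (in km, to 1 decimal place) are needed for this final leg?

073°, 7.7 km

Leg 1 (203°, 8 km): east 8 sin 203° = -3.13, north 8 cos 203° = -7.36
Leg 2 (028°, 8 km): east 8 sin 28° = 3.76, north 8 cos 28° = 7.06
Current position: (0.63, -0.30). Target: (8, 2). Remaining: Δeast = 7.37, Δnorth = 2.30.
Bearing = atan2(7.37, 2.30) mod 360° = 72.67°; distance = √((7.37)² + (2.30)²) = 7.721 km.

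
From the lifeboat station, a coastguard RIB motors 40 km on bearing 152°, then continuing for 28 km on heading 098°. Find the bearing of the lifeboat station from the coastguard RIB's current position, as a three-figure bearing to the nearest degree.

310°

Leg 1 (152°, 40 km): east 40 sin 152° = 18.78, north 40 cos 152° = -35.32
Leg 2 (098°, 28 km): east 28 sin 98° = 27.73, north 28 cos 98° = -3.90
Net displacement: 46.51 east, -39.21 north. Direction back to start is (-46.51, 39.21): bearing = atan2(-46.51, 39.21) mod 360° = 310.14° ≈ 310°.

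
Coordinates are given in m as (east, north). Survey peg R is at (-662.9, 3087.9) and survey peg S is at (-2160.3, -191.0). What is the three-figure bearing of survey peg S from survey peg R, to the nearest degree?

Δeast = -2160.3 − -662.9 = -1497.40; Δnorth = -191.0 − 3087.9 = -3278.90.
Bearing = atan2(Δeast, Δnorth) mod 360° = 204.55° ≈ 205°.

205°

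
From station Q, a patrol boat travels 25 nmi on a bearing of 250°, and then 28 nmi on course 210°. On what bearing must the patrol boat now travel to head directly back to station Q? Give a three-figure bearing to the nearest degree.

Leg 1 (250°, 25 nmi): east 25 sin 250° = -23.49, north 25 cos 250° = -8.55
Leg 2 (210°, 28 nmi): east 28 sin 210° = -14.00, north 28 cos 210° = -24.25
Net displacement: -37.49 east, -32.80 north. Direction back to start is (37.49, 32.80): bearing = atan2(37.49, 32.80) mod 360° = 48.82° ≈ 049°.

049°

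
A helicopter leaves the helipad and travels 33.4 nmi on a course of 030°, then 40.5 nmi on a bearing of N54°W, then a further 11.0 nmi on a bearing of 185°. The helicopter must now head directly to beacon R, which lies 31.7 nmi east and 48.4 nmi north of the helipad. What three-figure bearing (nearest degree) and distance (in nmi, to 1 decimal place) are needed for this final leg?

082°, 49.2 nmi

Leg 1 (030°, 33.4 nmi): east 33.4 sin 30° = 16.70, north 33.4 cos 30° = 28.93
Leg 2 (N54°W, 40.5 nmi): east 40.5 sin 306° = -32.77, north 40.5 cos 306° = 23.81
Leg 3 (185°, 11.0 nmi): east 11.0 sin 185° = -0.96, north 11.0 cos 185° = -10.96
Current position: (-17.02, 41.77). Target: (31.7, 48.4). Remaining: Δeast = 48.72, Δnorth = 6.63.
Bearing = atan2(48.72, 6.63) mod 360° = 82.25°; distance = √((48.72)² + (6.63)²) = 49.173 nmi.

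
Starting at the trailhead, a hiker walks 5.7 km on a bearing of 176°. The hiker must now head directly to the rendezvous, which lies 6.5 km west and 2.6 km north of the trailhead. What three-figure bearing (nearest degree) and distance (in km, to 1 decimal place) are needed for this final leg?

320°, 10.8 km

Leg 1 (176°, 5.7 km): east 5.7 sin 176° = 0.40, north 5.7 cos 176° = -5.69
Current position: (0.40, -5.69). Target: (-6.5, 2.6). Remaining: Δeast = -6.90, Δnorth = 8.29.
Bearing = atan2(-6.90, 8.29) mod 360° = 320.22°; distance = √((-6.90)² + (8.29)²) = 10.781 km.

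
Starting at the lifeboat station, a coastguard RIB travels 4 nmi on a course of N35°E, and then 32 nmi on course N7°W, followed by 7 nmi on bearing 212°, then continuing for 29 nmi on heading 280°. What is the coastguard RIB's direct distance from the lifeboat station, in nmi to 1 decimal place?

Leg 1 (N35°E, 4 nmi): east 4 sin 35° = 2.29, north 4 cos 35° = 3.28
Leg 2 (N7°W, 32 nmi): east 32 sin 353° = -3.90, north 32 cos 353° = 31.76
Leg 3 (212°, 7 nmi): east 7 sin 212° = -3.71, north 7 cos 212° = -5.94
Leg 4 (280°, 29 nmi): east 29 sin 280° = -28.56, north 29 cos 280° = 5.04
Net: -33.87 east, 34.14 north. Distance = √((-33.87)² + (34.14)²) = 48.092 nmi.

48.1 nmi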